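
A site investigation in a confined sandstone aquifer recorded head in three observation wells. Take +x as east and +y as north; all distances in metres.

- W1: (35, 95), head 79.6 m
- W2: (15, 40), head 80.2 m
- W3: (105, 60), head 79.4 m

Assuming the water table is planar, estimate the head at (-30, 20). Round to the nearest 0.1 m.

With h = a·x + b·y + c and W1 as origin, the differences give:
  (-20)·a + (-55)·b = +0.6
  70·a + (-35)·b = -0.2
Eliminate b (×(-35) and ×(-55), subtract): 4550·a = -32.00 → a = ∂h/∂x = -0.007033
Back-substitute: b = ∂h/∂y = -0.008352.
h(-30, 20) = 79.6 + (-0.007033)·(-65) + (-0.008352)·(-75) = 79.6 +0.457 +0.626 = 80.684 m.

80.7 m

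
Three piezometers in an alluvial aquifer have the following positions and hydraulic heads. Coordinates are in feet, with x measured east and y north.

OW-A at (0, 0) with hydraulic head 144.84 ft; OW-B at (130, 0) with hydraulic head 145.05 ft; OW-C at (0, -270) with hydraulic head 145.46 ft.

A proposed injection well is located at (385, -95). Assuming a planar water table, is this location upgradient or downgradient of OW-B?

∂h/∂x = (145.05 − 144.84) / (130 − 0) = +0.001615
∂h/∂y = (145.46 − 144.84) / (-270 − 0) = -0.002296
Head at (385, -95) = 144.84 + (+0.001615)·(385) + (-0.002296)·(-95) = 145.68 ft.
That is higher than the 145.05 ft at OW-B, so the point is upgradient.

upgradient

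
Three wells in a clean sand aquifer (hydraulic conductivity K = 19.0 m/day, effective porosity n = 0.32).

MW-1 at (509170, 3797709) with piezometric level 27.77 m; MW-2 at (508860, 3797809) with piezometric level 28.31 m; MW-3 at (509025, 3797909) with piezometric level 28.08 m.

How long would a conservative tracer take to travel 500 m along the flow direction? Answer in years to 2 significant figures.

Differences from MW-1: to MW-2 (Δx, Δy, Δh) = (-310, 100, +0.54); to MW-3 = (-145, 200, +0.31).
Solve a·Δx + b·Δy = Δh: det = (-310)·200 − (-145)·100 = -47500.
∂h/∂x = [(+0.54)·200 − (+0.31)·100] / -47500 = -0.001621
∂h/∂y = [(-310)·(+0.31) − (-145)·(+0.54)] / -47500 = +0.0003747
|∇h| = √(-0.001621² + 0.0003747²) = 0.001664
Seepage velocity v = K·i/n = 19.0 × 0.001664 / 0.32 = 0.0988 m/day.
t = 500 / 0.0988 = 5061 days = 13.9 years.

14 years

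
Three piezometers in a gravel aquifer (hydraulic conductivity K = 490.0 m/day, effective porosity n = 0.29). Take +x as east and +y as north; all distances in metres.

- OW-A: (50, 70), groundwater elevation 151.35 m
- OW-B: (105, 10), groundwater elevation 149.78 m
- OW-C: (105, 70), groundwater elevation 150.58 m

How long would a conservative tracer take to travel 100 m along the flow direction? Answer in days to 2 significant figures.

Taking OW-A as reference: OW-B−OW-A = (55, -60, -1.57); OW-C−OW-A = (55, 0, -0.77).
Determinant of the coordinate differences = 55·0 − 55·(-60) = 3300.
∂h/∂x = [(-1.57)·0 − (-0.77)·(-60)] / 3300 = -0.01400
∂h/∂y = [55·(-0.77) − 55·(-1.57)] / 3300 = +0.01333
|∇h| = √(-0.01400² + 0.01333²) = 0.01933
Seepage velocity v = K·i/n = 490.0 × 0.01933 / 0.29 = 32.66 m/day.
t = 100 / 32.66 = 3.062 days.

3.1 days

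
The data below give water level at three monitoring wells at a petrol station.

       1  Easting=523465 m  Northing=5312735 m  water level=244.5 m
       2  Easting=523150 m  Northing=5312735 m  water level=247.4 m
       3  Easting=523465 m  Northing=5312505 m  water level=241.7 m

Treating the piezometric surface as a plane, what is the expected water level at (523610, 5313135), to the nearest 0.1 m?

248.0 m

∂h/∂x = (247.4 − 244.5) / (523150 − 523465) = -0.009206
∂h/∂y = (241.7 − 244.5) / (5312505 − 5312735) = +0.01217
h(523610, 5313135) = 244.5 + (-0.009206)·(145) + (+0.01217)·(400) = 244.5 -1.335 +4.870 = 248.035 m.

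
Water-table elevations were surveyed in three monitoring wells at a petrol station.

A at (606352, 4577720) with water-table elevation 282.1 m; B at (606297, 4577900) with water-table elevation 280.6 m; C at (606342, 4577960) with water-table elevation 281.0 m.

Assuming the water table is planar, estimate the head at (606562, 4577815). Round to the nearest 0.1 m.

284.7 m

Taking A as reference: B−A = (-55, 180, -1.5); C−A = (-10, 240, -1.1).
Solve a·Δx + b·Δy = Δh: det = (-55)·240 − (-10)·180 = -11400.
∂h/∂x = [(-1.5)·240 − (-1.1)·180] / -11400 = +0.01421
∂h/∂y = [(-55)·(-1.1) − (-10)·(-1.5)] / -11400 = -0.003991
h(606562, 4577815) = 282.1 + (+0.01421)·(210) + (-0.003991)·(95) = 282.1 +2.984 -0.379 = 284.705 m.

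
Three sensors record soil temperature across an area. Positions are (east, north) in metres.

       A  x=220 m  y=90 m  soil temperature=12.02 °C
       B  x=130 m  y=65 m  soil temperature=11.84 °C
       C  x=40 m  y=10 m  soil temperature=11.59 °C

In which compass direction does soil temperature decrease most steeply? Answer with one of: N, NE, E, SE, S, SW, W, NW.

SW

Taking A as reference: B−A = (-90, -25, -0.18); C−A = (-180, -80, -0.43).
Determinant of the coordinate differences = (-90)·(-80) − (-180)·(-25) = 2700.
∂T/∂x = [(-0.18)·(-80) − (-0.43)·(-25)] / 2700 = +0.001352
∂T/∂y = [(-90)·(-0.43) − (-180)·(-0.18)] / 2700 = +0.002333
Steepest decrease is along −∇f = (-0.001352 E, -0.002333 N) → southwest.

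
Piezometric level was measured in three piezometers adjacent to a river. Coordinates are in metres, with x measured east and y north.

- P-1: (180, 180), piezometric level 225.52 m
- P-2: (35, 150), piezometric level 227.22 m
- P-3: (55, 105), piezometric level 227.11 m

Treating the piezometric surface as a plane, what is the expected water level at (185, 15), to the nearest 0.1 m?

225.9 m

Taking P-1 as reference: P-2−P-1 = (-145, -30, +1.70); P-3−P-1 = (-125, -75, +1.59).
Solve a·Δx + b·Δy = Δh: det = (-145)·(-75) − (-125)·(-30) = 7125.
∂h/∂x = [(+1.70)·(-75) − (+1.59)·(-30)] / 7125 = -0.01120
∂h/∂y = [(-145)·(+1.59) − (-125)·(+1.70)] / 7125 = -0.002533
h(185, 15) = 225.52 + (-0.01120)·(5) + (-0.002533)·(-165) = 225.52 -0.056 +0.418 = 225.882 m.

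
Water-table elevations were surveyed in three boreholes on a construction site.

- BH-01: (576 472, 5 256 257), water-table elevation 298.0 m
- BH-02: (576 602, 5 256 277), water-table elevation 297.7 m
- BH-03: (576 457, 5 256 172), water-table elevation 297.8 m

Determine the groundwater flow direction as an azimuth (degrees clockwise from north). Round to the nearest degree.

Taking BH-01 as reference: BH-02−BH-01 = (130, 20, -0.3); BH-03−BH-01 = (-15, -85, -0.2).
Determinant of the coordinate differences = 130·(-85) − (-15)·20 = -10750.
∂h/∂x = [(-0.3)·(-85) − (-0.2)·20] / -10750 = -0.002744
∂h/∂y = [130·(-0.2) − (-15)·(-0.3)] / -10750 = +0.002837
Flow direction (−∇h) has components (+0.002744 E, -0.002837 N).
Azimuth = atan2(E, N) = atan2(+0.002744, -0.002837) = 136.0° ≈ 136°.

136°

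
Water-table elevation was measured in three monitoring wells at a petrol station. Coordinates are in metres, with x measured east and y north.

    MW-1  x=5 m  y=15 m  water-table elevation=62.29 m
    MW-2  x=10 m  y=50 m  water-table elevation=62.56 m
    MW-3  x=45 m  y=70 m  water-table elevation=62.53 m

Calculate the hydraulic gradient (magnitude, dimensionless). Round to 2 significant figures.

Differences from MW-1: to MW-2 (Δx, Δy, Δh) = (5, 35, +0.27); to MW-3 = (40, 55, +0.24).
Solve a·Δx + b·Δy = Δh: det = 5·55 − 40·35 = -1125.
∂h/∂x = [(+0.27)·55 − (+0.24)·35] / -1125 = -0.005733
∂h/∂y = [5·(+0.24) − 40·(+0.27)] / -1125 = +0.008533
|∇h| = √(-0.005733² + 0.008533²) = 0.01028

0.010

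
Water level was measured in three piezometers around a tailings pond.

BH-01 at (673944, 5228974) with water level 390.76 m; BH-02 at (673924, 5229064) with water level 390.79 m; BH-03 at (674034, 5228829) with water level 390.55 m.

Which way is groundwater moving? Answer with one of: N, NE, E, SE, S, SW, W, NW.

Three-point gradient (reference BH-01): Δ to BH-02 = (-20, 90, +0.03), Δ to BH-03 = (90, -145, -0.21).
∂h/∂x = -0.002798, ∂h/∂y = -0.0002885 (det = -5200).
Flow = −∇h = (+0.002798 east, +0.0002885 north), which points east.

E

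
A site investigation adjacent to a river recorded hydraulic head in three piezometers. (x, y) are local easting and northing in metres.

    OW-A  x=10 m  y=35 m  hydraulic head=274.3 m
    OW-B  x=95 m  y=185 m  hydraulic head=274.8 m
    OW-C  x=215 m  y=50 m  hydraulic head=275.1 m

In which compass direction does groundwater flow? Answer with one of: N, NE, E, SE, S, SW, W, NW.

W

Three-point gradient (reference OW-A): Δ to OW-B = (85, 150, +0.5), Δ to OW-C = (205, 15, +0.8).
∂h/∂x = +0.003817, ∂h/∂y = +0.001170 (det = -29475).
Flow = −∇h = (-0.003817 east, -0.001170 north), which points west.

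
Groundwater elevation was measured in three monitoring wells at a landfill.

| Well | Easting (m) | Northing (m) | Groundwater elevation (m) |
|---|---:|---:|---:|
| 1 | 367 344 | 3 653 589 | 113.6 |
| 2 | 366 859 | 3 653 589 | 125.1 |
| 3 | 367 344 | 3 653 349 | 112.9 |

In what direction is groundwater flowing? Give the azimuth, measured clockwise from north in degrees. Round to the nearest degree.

097°

∂h/∂x = (125.1 − 113.6) / (366859 − 367344) = -0.02371
∂h/∂y = (112.9 − 113.6) / (3653349 − 3653589) = +0.002917
Flow direction (−∇h) has components (+0.02371 E, -0.002917 N).
Azimuth = atan2(E, N) = atan2(+0.02371, -0.002917) = 97.0° ≈ 097°.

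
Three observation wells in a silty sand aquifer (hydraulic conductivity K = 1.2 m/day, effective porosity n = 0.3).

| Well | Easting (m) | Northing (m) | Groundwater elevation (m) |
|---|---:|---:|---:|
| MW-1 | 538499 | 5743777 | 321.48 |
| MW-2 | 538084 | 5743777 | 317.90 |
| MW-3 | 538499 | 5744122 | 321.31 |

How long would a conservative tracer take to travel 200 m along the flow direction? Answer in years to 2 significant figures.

∂h/∂x = (317.90 − 321.48) / (538084 − 538499) = +0.008627
∂h/∂y = (321.31 − 321.48) / (5744122 − 5743777) = -0.0004928
|∇h| = √(0.008627² + -0.0004928²) = 0.008641
Seepage velocity v = K·i/n = 1.2 × 0.008641 / 0.3 = 0.03456 m/day.
t = 200 / 0.03456 = 5787 days = 15.8 years.

16 years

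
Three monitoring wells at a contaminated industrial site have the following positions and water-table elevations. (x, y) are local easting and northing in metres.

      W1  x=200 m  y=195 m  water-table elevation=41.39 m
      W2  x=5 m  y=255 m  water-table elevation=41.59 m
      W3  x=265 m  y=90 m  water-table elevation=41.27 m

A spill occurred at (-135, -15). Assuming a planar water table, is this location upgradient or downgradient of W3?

upgradient

With h = a·x + b·y + c and W1 as origin, the differences give:
  (-195)·a + 60·b = +0.20
  65·a + (-105)·b = -0.12
Eliminate b (×(-105) and ×60, subtract): 16575·a = -13.800 → a = ∂h/∂x = -0.0008326
Back-substitute: b = ∂h/∂y = +0.0006275.
Head at (-135, -15) = 41.39 + (-0.0008326)·(-335) + (+0.0006275)·(-210) = 41.54 m.
That is higher than the 41.27 m at W3, so the point is upgradient.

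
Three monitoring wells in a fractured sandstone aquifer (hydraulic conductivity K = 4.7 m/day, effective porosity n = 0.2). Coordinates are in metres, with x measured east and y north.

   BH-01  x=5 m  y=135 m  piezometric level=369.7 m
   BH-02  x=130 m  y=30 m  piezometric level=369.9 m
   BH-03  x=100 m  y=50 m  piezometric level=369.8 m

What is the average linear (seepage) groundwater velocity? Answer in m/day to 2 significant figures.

Differences from BH-01: to BH-02 (Δx, Δy, Δh) = (125, -105, +0.2); to BH-03 = (95, -85, +0.1).
Determinant of the coordinate differences = 125·(-85) − 95·(-105) = -650.
∂h/∂x = [(+0.2)·(-85) − (+0.1)·(-105)] / -650 = +0.010000
∂h/∂y = [125·(+0.1) − 95·(+0.2)] / -650 = +0.010000
|∇h| = √(0.010000² + 0.010000²) = 0.01414
Seepage velocity v = K·i/n = 4.7 × 0.01414 / 0.2 = 0.3323 m/day.

0.33 m/day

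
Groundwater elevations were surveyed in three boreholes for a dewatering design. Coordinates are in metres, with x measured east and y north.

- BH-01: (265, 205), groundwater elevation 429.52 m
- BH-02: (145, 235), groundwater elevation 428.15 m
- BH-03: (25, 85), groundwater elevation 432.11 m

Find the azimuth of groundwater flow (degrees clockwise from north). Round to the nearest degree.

Taking BH-01 as reference: BH-02−BH-01 = (-120, 30, -1.37); BH-03−BH-01 = (-240, -120, +2.59).
Solve a·Δx + b·Δy = Δh: det = (-120)·(-120) − (-240)·30 = 21600.
∂h/∂x = [(-1.37)·(-120) − (+2.59)·30] / 21600 = +0.004014
∂h/∂y = [(-120)·(+2.59) − (-240)·(-1.37)] / 21600 = -0.02961
Flow direction (−∇h) has components (-0.004014 E, +0.02961 N).
Azimuth = atan2(E, N) = atan2(-0.004014, +0.02961) = 352.3° ≈ 352°.

352°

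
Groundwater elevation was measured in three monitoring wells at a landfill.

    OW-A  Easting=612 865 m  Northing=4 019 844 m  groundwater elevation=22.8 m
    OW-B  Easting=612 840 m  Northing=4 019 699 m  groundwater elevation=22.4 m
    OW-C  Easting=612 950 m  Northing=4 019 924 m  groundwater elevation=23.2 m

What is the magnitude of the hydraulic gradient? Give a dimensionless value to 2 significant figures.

0.0034

Differences from OW-A: to OW-B (Δx, Δy, Δh) = (-25, -145, -0.4); to OW-C = (85, 80, +0.4).
Determinant of the coordinate differences = (-25)·80 − 85·(-145) = 10325.
∂h/∂x = [(-0.4)·80 − (+0.4)·(-145)] / 10325 = +0.002518
∂h/∂y = [(-25)·(+0.4) − 85·(-0.4)] / 10325 = +0.002324
|∇h| = √(0.002518² + 0.002324²) = 0.003427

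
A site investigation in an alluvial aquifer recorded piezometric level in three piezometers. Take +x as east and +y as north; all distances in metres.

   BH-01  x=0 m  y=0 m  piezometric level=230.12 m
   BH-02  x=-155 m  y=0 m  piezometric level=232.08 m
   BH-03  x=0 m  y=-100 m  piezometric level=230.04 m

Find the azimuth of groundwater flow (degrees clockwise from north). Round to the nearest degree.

094°

∂h/∂x = (232.08 − 230.12) / (-155 − 0) = -0.01265
∂h/∂y = (230.04 − 230.12) / (-100 − 0) = +0.0008000
Flow direction (−∇h) has components (+0.01265 E, -0.0008000 N).
Azimuth = atan2(E, N) = atan2(+0.01265, -0.0008000) = 93.6° ≈ 094°.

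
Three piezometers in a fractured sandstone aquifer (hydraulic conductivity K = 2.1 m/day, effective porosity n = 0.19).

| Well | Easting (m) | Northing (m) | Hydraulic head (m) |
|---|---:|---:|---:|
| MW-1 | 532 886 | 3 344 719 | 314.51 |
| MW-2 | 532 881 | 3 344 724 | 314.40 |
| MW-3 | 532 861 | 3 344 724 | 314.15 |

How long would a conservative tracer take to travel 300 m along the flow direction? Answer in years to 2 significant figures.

4.7 years

Differences from MW-1: to MW-2 (Δx, Δy, Δh) = (-5, 5, -0.11); to MW-3 = (-25, 5, -0.36).
Solve a·Δx + b·Δy = Δh: det = (-5)·5 − (-25)·5 = 100.
∂h/∂x = [(-0.11)·5 − (-0.36)·5] / 100 = +0.01250
∂h/∂y = [(-5)·(-0.36) − (-25)·(-0.11)] / 100 = -0.009500
|∇h| = √(0.01250² + -0.009500²) = 0.0157
Seepage velocity v = K·i/n = 2.1 × 0.0157 / 0.19 = 0.1735 m/day.
t = 300 / 0.1735 = 1729 days = 4.73 years.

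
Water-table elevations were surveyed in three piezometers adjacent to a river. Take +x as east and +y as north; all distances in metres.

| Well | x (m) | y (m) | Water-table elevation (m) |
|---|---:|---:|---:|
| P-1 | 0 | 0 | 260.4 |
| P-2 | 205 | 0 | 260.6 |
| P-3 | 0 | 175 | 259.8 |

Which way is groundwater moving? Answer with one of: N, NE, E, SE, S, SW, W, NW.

∂h/∂x = (260.6 − 260.4) / (205 − 0) = +0.0009756
∂h/∂y = (259.8 − 260.4) / (175 − 0) = -0.003429
Flow = −∇h = (-0.0009756 east, +0.003429 north), which points north.

N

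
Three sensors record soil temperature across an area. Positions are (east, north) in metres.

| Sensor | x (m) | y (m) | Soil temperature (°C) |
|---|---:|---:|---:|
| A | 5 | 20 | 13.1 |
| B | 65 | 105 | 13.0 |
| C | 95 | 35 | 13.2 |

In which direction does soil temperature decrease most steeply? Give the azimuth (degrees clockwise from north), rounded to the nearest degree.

326°

Three-point gradient (reference A): Δ to B = (60, 85, -0.1), Δ to C = (90, 15, +0.1).
∂T/∂x = +0.001481, ∂T/∂y = -0.002222 (det = -6750).
Steepest decrease is along −∇f: components (-0.001481 E, +0.002222 N).
Azimuth = atan2(-0.001481, +0.002222) = 326.3° ≈ 326°.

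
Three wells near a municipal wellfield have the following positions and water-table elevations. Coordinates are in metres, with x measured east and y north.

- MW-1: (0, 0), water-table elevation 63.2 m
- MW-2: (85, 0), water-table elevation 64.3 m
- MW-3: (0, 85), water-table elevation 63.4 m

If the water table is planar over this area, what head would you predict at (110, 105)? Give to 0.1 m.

64.9 m

∂h/∂x = (64.3 − 63.2) / (85 − 0) = +0.01294
∂h/∂y = (63.4 − 63.2) / (85 − 0) = +0.002353
h(110, 105) = 63.2 + (+0.01294)·(110) + (+0.002353)·(105) = 63.2 +1.424 +0.247 = 64.871 m.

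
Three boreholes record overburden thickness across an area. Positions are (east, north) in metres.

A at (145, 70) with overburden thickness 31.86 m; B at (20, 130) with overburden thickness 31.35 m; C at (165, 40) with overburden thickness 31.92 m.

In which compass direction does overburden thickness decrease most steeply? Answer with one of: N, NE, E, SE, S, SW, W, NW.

W

Differences from A: to B (Δx, Δy, Δh) = (-125, 60, -0.51); to C = (20, -30, +0.06).
Determinant of the coordinate differences = (-125)·(-30) − 20·60 = 2550.
∂d/∂x = [(-0.51)·(-30) − (+0.06)·60] / 2550 = +0.004588
∂d/∂y = [(-125)·(+0.06) − 20·(-0.51)] / 2550 = +0.001059
Steepest decrease is along −∇f = (-0.004588 E, -0.001059 N) → west.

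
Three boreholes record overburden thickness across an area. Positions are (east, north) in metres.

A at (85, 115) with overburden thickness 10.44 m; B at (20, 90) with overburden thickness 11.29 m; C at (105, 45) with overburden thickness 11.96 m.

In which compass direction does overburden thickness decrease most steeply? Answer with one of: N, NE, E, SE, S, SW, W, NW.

N

Differences from A: to B (Δx, Δy, Δh) = (-65, -25, +0.85); to C = (20, -70, +1.52).
Determinant of the coordinate differences = (-65)·(-70) − 20·(-25) = 5050.
∂d/∂x = [(+0.85)·(-70) − (+1.52)·(-25)] / 5050 = -0.004257
∂d/∂y = [(-65)·(+1.52) − 20·(+0.85)] / 5050 = -0.02293
Steepest decrease is along −∇f = (+0.004257 E, +0.02293 N) → north.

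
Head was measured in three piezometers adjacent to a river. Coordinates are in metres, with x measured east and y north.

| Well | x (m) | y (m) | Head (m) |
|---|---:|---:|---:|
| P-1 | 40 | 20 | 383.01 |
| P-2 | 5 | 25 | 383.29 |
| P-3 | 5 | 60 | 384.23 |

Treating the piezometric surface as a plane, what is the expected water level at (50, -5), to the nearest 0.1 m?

382.3 m

With h = a·x + b·y + c and P-1 as origin, the differences give:
  (-35)·a + 5·b = +0.28
  (-35)·a + 40·b = +1.22
Eliminate b (×40 and ×5, subtract): -1225·a = 5.100 → a = ∂h/∂x = -0.004163
Back-substitute: b = ∂h/∂y = +0.02686.
h(50, -5) = 383.01 + (-0.004163)·(10) + (+0.02686)·(-25) = 383.01 -0.042 -0.671 = 382.297 m.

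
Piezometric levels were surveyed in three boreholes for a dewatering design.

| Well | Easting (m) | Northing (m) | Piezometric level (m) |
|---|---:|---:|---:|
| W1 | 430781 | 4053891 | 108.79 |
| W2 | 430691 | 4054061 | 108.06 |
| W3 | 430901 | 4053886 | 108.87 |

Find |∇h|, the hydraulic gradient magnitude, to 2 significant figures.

With h = a·x + b·y + c and W1 as origin, the differences give:
  (-90)·a + 170·b = -0.73
  120·a + (-5)·b = +0.08
Eliminate b (×(-5) and ×170, subtract): -19950·a = -9.950 → a = ∂h/∂x = +0.0004987
Back-substitute: b = ∂h/∂y = -0.004030.
|∇h| = √(0.0004987² + -0.004030²) = 0.004061

0.0041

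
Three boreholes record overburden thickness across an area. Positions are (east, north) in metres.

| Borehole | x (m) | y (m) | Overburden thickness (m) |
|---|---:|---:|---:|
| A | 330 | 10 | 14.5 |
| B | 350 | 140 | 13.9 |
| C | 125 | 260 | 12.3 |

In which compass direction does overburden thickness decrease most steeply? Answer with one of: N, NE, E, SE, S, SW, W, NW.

Differences from A: to B (Δx, Δy, Δh) = (20, 130, -0.6); to C = (-205, 250, -2.2).
Solve a·Δx + b·Δy = Δd: det = 20·250 − (-205)·130 = 31650.
∂d/∂x = [(-0.6)·250 − (-2.2)·130] / 31650 = +0.004297
∂d/∂y = [20·(-2.2) − (-205)·(-0.6)] / 31650 = -0.005276
Steepest decrease is along −∇f = (-0.004297 E, +0.005276 N) → northwest.

NW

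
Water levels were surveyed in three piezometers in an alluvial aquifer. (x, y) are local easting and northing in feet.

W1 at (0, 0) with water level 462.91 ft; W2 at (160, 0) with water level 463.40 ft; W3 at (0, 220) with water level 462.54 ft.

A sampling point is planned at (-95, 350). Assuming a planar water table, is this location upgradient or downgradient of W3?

downgradient

∂h/∂x = (463.40 − 462.91) / (160 − 0) = +0.003062
∂h/∂y = (462.54 − 462.91) / (220 − 0) = -0.001682
Head at (-95, 350) = 462.91 + (+0.003062)·(-95) + (-0.001682)·(350) = 462.03 ft.
That is lower than the 462.54 ft at W3, so the point is downgradient.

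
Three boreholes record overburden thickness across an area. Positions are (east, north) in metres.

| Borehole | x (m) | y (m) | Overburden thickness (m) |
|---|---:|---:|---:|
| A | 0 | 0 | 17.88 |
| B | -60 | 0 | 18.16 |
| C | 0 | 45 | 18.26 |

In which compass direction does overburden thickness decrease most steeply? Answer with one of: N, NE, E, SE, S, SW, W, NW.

∂d/∂x = (18.16 − 17.88) / (-60 − 0) = -0.004667
∂d/∂y = (18.26 − 17.88) / (45 − 0) = +0.008444
Steepest decrease is along −∇f = (+0.004667 E, -0.008444 N) → southeast.

SE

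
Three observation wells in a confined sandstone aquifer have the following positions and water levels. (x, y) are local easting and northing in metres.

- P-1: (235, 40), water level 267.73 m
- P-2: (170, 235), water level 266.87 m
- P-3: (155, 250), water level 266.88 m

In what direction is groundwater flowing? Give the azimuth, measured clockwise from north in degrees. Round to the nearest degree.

048°

With h = a·x + b·y + c and P-1 as origin, the differences give:
  (-65)·a + 195·b = -0.86
  (-80)·a + 210·b = -0.85
Eliminate b (×210 and ×195, subtract): 1950·a = -14.850 → a = ∂h/∂x = -0.007615
Back-substitute: b = ∂h/∂y = -0.006949.
Flow direction (−∇h) has components (+0.007615 E, +0.006949 N).
Azimuth = atan2(E, N) = atan2(+0.007615, +0.006949) = 47.6° ≈ 048°.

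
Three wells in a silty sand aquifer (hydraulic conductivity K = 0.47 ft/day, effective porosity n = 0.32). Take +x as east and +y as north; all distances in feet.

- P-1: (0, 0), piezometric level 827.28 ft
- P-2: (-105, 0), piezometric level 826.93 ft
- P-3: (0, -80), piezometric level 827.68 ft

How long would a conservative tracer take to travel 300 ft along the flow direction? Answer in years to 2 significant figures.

93 years

∂h/∂x = (826.93 − 827.28) / (-105 − 0) = +0.003333
∂h/∂y = (827.68 − 827.28) / (-80 − 0) = -0.005000
|∇h| = √(0.003333² + -0.005000²) = 0.006009
Seepage velocity v = K·i/n = 0.47 × 0.006009 / 0.32 = 0.008826 ft/day.
t = 300 / 0.008826 = 3.399e+04 days = 93.1 years.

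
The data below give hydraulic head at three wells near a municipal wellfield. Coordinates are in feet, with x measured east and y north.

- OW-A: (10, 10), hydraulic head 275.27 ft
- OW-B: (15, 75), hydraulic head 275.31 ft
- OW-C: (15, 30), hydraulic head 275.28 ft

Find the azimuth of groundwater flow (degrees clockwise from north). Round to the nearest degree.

135°

Taking OW-A as reference: OW-B−OW-A = (5, 65, +0.04); OW-C−OW-A = (5, 20, +0.01).
Determinant of the coordinate differences = 5·20 − 5·65 = -225.
∂h/∂x = [(+0.04)·20 − (+0.01)·65] / -225 = -0.0006667
∂h/∂y = [5·(+0.01) − 5·(+0.04)] / -225 = +0.0006667
Flow direction (−∇h) has components (+0.0006667 E, -0.0006667 N).
Azimuth = atan2(E, N) = atan2(+0.0006667, -0.0006667) = 135.0° ≈ 135°.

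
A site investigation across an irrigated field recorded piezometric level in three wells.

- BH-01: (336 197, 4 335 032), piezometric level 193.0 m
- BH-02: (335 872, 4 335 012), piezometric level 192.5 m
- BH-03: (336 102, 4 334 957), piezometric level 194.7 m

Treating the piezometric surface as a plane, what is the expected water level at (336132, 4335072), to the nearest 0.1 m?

191.7 m

Taking BH-01 as reference: BH-02−BH-01 = (-325, -20, -0.5); BH-03−BH-01 = (-95, -75, +1.7).
Determinant of the coordinate differences = (-325)·(-75) − (-95)·(-20) = 22475.
∂h/∂x = [(-0.5)·(-75) − (+1.7)·(-20)] / 22475 = +0.003181
∂h/∂y = [(-325)·(+1.7) − (-95)·(-0.5)] / 22475 = -0.02670
h(336132, 4335072) = 193.0 + (+0.003181)·(-65) + (-0.02670)·(40) = 193.0 -0.207 -1.068 = 191.725 m.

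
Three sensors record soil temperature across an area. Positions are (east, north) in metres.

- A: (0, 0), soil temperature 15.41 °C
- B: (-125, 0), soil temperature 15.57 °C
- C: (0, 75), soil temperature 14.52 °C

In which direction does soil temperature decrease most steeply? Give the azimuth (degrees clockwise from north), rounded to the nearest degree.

∂T/∂x = (15.57 − 15.41) / (-125 − 0) = -0.001280
∂T/∂y = (14.52 − 15.41) / (75 − 0) = -0.01187
Steepest decrease is along −∇f: components (+0.001280 E, +0.01187 N).
Azimuth = atan2(+0.001280, +0.01187) = 6.2° ≈ 006°.

006°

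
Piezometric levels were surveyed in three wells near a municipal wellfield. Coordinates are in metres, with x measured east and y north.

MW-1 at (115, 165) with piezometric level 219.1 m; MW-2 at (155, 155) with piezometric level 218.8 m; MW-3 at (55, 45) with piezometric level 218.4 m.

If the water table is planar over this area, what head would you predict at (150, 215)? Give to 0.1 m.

Three-point gradient (reference MW-1): Δ to MW-2 = (40, -10, -0.3), Δ to MW-3 = (-60, -120, -0.7).
∂h/∂x = -0.005370, ∂h/∂y = +0.008519 (det = -5400).
h(150, 215) = 219.1 + (-0.005370)·(35) + (+0.008519)·(50) = 219.1 -0.188 +0.426 = 219.338 m.

219.3 m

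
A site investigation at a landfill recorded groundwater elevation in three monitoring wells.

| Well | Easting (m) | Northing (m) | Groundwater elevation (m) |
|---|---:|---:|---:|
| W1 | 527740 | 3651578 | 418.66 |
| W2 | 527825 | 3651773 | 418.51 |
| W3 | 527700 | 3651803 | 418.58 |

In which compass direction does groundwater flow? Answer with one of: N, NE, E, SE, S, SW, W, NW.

With h = a·x + b·y + c and W1 as origin, the differences give:
  85·a + 195·b = -0.15
  (-40)·a + 225·b = -0.08
Eliminate b (×225 and ×195, subtract): 26925·a = -18.150 → a = ∂h/∂x = -0.0006741
Back-substitute: b = ∂h/∂y = -0.0004754.
Flow = −∇h = (+0.0006741 east, +0.0004754 north), which points northeast.

NE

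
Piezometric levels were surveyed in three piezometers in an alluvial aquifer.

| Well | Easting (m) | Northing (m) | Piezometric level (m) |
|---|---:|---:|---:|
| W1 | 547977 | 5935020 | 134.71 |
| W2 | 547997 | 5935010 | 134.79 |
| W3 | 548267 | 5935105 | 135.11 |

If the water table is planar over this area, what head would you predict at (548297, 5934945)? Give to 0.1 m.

Three-point gradient (reference W1): Δ to W2 = (20, -10, +0.08), Δ to W3 = (290, 85, +0.40).
∂h/∂x = +0.002348, ∂h/∂y = -0.003304 (det = 4600).
h(548297, 5934945) = 134.71 + (+0.002348)·(320) + (-0.003304)·(-75) = 134.71 +0.751 +0.248 = 135.709 m.

135.7 m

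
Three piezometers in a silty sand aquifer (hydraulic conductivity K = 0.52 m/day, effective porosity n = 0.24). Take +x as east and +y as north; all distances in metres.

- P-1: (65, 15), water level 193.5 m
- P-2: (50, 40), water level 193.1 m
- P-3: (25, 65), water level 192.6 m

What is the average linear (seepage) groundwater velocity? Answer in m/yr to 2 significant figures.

11 m/yr

Taking P-1 as reference: P-2−P-1 = (-15, 25, -0.4); P-3−P-1 = (-40, 50, -0.9).
Solve a·Δx + b·Δy = Δh: det = (-15)·50 − (-40)·25 = 250.
∂h/∂x = [(-0.4)·50 − (-0.9)·25] / 250 = +0.010000
∂h/∂y = [(-15)·(-0.9) − (-40)·(-0.4)] / 250 = -0.01000
|∇h| = √(0.010000² + -0.01000²) = 0.01414
Seepage velocity v = K·i/n = 0.52 × 0.01414 / 0.24 = 0.03064 m/day = 11.19 m/yr.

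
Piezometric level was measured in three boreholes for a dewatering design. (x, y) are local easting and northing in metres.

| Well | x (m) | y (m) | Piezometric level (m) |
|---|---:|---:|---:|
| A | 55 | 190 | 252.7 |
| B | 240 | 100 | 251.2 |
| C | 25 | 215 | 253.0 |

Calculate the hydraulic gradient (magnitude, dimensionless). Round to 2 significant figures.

0.0077

Differences from A: to B (Δx, Δy, Δh) = (185, -90, -1.5); to C = (-30, 25, +0.3).
Determinant of the coordinate differences = 185·25 − (-30)·(-90) = 1925.
∂h/∂x = [(-1.5)·25 − (+0.3)·(-90)] / 1925 = -0.005455
∂h/∂y = [185·(+0.3) − (-30)·(-1.5)] / 1925 = +0.005455
|∇h| = √(-0.005455² + 0.005455²) = 0.007715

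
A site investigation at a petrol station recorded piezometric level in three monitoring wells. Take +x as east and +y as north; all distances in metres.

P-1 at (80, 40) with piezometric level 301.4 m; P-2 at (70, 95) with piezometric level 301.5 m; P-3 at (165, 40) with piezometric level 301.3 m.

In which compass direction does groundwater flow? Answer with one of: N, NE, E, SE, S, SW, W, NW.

SE

With h = a·x + b·y + c and P-1 as origin, the differences give:
  (-10)·a + 55·b = +0.1
  85·a + 0·b = -0.1
Eliminate b (×0 and ×55, subtract): -4675·a = 5.50 → a = ∂h/∂x = -0.001176
Back-substitute: b = ∂h/∂y = +0.001604.
Flow = −∇h = (+0.001176 east, -0.001604 north), which points southeast.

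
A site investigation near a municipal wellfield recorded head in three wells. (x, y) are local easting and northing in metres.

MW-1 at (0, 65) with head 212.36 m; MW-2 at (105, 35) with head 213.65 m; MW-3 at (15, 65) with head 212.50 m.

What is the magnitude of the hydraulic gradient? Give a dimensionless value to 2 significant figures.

0.014

Taking MW-1 as reference: MW-2−MW-1 = (105, -30, +1.29); MW-3−MW-1 = (15, 0, +0.14).
Determinant of the coordinate differences = 105·0 − 15·(-30) = 450.
∂h/∂x = [(+1.29)·0 − (+0.14)·(-30)] / 450 = +0.009333
∂h/∂y = [105·(+0.14) − 15·(+1.29)] / 450 = -0.01033
|∇h| = √(0.009333² + -0.01033²) = 0.01392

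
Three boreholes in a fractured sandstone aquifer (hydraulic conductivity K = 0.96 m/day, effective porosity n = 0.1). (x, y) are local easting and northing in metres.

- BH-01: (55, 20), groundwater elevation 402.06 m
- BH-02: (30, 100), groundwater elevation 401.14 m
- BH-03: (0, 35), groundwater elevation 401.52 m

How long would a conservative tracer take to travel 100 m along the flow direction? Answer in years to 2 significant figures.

Differences from BH-01: to BH-02 (Δx, Δy, Δh) = (-25, 80, -0.92); to BH-03 = (-55, 15, -0.54).
Solve a·Δx + b·Δy = Δh: det = (-25)·15 − (-55)·80 = 4025.
∂h/∂x = [(-0.92)·15 − (-0.54)·80] / 4025 = +0.007304
∂h/∂y = [(-25)·(-0.54) − (-55)·(-0.92)] / 4025 = -0.009217
|∇h| = √(0.007304² + -0.009217²) = 0.01176
Seepage velocity v = K·i/n = 0.96 × 0.01176 / 0.1 = 0.1129 m/day.
t = 100 / 0.1129 = 885.7 days = 2.42 years.

2.4 years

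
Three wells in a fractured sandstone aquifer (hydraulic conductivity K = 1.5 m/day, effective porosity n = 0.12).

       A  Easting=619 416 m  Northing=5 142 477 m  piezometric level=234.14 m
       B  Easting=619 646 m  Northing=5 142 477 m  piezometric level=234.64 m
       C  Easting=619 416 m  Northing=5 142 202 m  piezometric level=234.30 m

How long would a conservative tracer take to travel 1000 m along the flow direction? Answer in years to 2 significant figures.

97 years

∂h/∂x = (234.64 − 234.14) / (619646 − 619416) = +0.002174
∂h/∂y = (234.30 − 234.14) / (5142202 − 5142477) = -0.0005818
|∇h| = √(0.002174² + -0.0005818²) = 0.002251
Seepage velocity v = K·i/n = 1.5 × 0.002251 / 0.12 = 0.02814 m/day.
t = 1000 / 0.02814 = 3.554e+04 days = 97.3 years.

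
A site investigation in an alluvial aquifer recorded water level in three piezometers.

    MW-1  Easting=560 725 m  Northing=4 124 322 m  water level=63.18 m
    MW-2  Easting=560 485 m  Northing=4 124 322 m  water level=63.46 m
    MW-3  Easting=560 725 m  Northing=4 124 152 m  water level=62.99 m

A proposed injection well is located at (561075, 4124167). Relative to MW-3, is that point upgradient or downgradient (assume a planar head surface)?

downgradient

∂h/∂x = (63.46 − 63.18) / (560485 − 560725) = -0.001167
∂h/∂y = (62.99 − 63.18) / (4124152 − 4124322) = +0.001118
Head at (561075, 4124167) = 63.18 + (-0.001167)·(350) + (+0.001118)·(-155) = 62.60 m.
That is lower than the 62.99 m at MW-3, so the point is downgradient.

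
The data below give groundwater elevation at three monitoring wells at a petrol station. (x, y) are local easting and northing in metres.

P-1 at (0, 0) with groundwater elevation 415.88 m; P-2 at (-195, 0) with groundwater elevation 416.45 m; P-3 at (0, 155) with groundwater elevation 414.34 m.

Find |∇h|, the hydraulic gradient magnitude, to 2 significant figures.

∂h/∂x = (416.45 − 415.88) / (-195 − 0) = -0.002923
∂h/∂y = (414.34 − 415.88) / (155 − 0) = -0.009935
|∇h| = √(-0.002923² + -0.009935²) = 0.01036

0.010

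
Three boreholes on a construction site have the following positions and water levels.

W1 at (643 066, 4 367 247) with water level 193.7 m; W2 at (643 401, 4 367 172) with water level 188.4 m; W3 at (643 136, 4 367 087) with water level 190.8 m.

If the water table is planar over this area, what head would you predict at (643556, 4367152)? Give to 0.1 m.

Taking W1 as reference: W2−W1 = (335, -75, -5.3); W3−W1 = (70, -160, -2.9).
Determinant of the coordinate differences = 335·(-160) − 70·(-75) = -48350.
∂h/∂x = [(-5.3)·(-160) − (-2.9)·(-75)] / -48350 = -0.01304
∂h/∂y = [335·(-2.9) − 70·(-5.3)] / -48350 = +0.01242
h(643556, 4367152) = 193.7 + (-0.01304)·(490) + (+0.01242)·(-95) = 193.7 -6.390 -1.180 = 186.130 m.

186.1 m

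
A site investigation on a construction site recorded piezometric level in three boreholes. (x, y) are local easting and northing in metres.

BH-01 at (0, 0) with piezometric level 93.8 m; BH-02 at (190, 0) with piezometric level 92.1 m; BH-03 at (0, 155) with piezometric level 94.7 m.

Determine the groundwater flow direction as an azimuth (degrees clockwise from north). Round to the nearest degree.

123°

∂h/∂x = (92.1 − 93.8) / (190 − 0) = -0.008947
∂h/∂y = (94.7 − 93.8) / (155 − 0) = +0.005806
Flow direction (−∇h) has components (+0.008947 E, -0.005806 N).
Azimuth = atan2(E, N) = atan2(+0.008947, -0.005806) = 123.0° ≈ 123°.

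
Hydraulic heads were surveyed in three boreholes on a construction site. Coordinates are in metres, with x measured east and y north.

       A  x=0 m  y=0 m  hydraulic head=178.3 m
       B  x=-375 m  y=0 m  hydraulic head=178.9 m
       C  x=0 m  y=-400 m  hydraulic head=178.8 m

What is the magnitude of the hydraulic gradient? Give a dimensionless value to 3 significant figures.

∂h/∂x = (178.9 − 178.3) / (-375 − 0) = -0.001600
∂h/∂y = (178.8 − 178.3) / (-400 − 0) = -0.001250
|∇h| = √(-0.001600² + -0.001250²) = 0.00203

0.00203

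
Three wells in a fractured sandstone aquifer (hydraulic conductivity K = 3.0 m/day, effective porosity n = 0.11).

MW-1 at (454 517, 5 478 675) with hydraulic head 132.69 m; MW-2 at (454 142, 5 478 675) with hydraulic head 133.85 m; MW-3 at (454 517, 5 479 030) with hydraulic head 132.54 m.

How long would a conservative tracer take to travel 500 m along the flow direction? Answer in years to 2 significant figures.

∂h/∂x = (133.85 − 132.69) / (454142 − 454517) = -0.003093
∂h/∂y = (132.54 − 132.69) / (5479030 − 5478675) = -0.0004225
|∇h| = √(-0.003093² + -0.0004225²) = 0.003122
Seepage velocity v = K·i/n = 3.0 × 0.003122 / 0.11 = 0.08515 m/day.
t = 500 / 0.08515 = 5872 days = 16.1 years.

16 years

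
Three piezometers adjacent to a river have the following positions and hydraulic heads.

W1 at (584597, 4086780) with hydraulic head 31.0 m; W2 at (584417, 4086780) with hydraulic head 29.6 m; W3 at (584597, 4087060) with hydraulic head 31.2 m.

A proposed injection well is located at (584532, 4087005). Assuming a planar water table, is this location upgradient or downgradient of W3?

downgradient

∂h/∂x = (29.6 − 31.0) / (584417 − 584597) = +0.007778
∂h/∂y = (31.2 − 31.0) / (4087060 − 4086780) = +0.0007143
Head at (584532, 4087005) = 31.0 + (+0.007778)·(-65) + (+0.0007143)·(225) = 30.66 m.
That is lower than the 31.2 m at W3, so the point is downgradient.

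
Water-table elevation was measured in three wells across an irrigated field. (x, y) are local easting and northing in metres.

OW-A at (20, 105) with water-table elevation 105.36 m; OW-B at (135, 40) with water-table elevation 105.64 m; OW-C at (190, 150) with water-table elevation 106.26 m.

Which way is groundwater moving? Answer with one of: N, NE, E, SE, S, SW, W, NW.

Taking OW-A as reference: OW-B−OW-A = (115, -65, +0.28); OW-C−OW-A = (170, 45, +0.90).
Solve a·Δx + b·Δy = Δh: det = 115·45 − 170·(-65) = 16225.
∂h/∂x = [(+0.28)·45 − (+0.90)·(-65)] / 16225 = +0.004382
∂h/∂y = [115·(+0.90) − 170·(+0.28)] / 16225 = +0.003445
Flow = −∇h = (-0.004382 east, -0.003445 north), which points southwest.

SW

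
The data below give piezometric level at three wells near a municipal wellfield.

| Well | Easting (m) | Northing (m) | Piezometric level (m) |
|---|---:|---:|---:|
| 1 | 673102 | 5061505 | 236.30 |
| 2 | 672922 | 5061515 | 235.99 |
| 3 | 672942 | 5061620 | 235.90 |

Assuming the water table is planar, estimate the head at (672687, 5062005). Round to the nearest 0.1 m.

Three-point gradient (reference 1): Δ to 2 = (-180, 10, -0.31), Δ to 3 = (-160, 115, -0.40).
∂h/∂x = +0.001657, ∂h/∂y = -0.001173 (det = -19100).
h(672687, 5062005) = 236.30 + (+0.001657)·(-415) + (-0.001173)·(500) = 236.30 -0.688 -0.586 = 235.026 m.

235.0 m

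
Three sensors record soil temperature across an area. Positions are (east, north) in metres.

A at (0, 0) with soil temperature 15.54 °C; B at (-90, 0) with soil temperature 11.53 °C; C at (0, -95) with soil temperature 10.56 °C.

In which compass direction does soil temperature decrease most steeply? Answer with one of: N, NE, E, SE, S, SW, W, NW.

SW

∂T/∂x = (11.53 − 15.54) / (-90 − 0) = +0.04456
∂T/∂y = (10.56 − 15.54) / (-95 − 0) = +0.05242
Steepest decrease is along −∇f = (-0.04456 E, -0.05242 N) → southwest.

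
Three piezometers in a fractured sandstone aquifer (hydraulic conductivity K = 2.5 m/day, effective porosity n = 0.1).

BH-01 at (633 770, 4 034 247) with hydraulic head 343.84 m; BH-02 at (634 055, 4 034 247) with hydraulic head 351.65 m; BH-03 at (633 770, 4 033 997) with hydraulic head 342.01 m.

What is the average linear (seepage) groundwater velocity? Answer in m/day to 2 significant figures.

∂h/∂x = (351.65 − 343.84) / (634055 − 633770) = +0.02740
∂h/∂y = (342.01 − 343.84) / (4033997 − 4034247) = +0.007320
|∇h| = √(0.02740² + 0.007320²) = 0.02836
Seepage velocity v = K·i/n = 2.5 × 0.02836 / 0.1 = 0.709 m/day.

0.71 m/day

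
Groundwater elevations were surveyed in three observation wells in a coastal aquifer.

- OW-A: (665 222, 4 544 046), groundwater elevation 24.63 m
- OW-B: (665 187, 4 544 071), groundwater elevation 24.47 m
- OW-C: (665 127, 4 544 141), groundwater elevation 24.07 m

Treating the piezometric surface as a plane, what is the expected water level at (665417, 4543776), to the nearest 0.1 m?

26.1 m

Taking OW-A as reference: OW-B−OW-A = (-35, 25, -0.16); OW-C−OW-A = (-95, 95, -0.56).
Solve a·Δx + b·Δy = Δh: det = (-35)·95 − (-95)·25 = -950.
∂h/∂x = [(-0.16)·95 − (-0.56)·25] / -950 = +0.001263
∂h/∂y = [(-35)·(-0.56) − (-95)·(-0.16)] / -950 = -0.004632
h(665417, 4543776) = 24.63 + (+0.001263)·(195) + (-0.004632)·(-270) = 24.63 +0.246 +1.251 = 26.127 m.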